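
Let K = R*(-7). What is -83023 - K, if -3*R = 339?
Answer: -83814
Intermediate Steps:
R = -113 (R = -1/3*339 = -113)
K = 791 (K = -113*(-7) = 791)
-83023 - K = -83023 - 1*791 = -83023 - 791 = -83814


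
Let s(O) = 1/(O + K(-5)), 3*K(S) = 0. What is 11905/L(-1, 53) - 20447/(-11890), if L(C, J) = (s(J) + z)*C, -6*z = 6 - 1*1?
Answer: 45018338873/3079510 ≈ 14619.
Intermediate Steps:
K(S) = 0 (K(S) = (⅓)*0 = 0)
s(O) = 1/O (s(O) = 1/(O + 0) = 1/O)
z = -⅚ (z = -(6 - 1*1)/6 = -(6 - 1)/6 = -⅙*5 = -⅚ ≈ -0.83333)
L(C, J) = C*(-⅚ + 1/J) (L(C, J) = (1/J - ⅚)*C = (-⅚ + 1/J)*C = C*(-⅚ + 1/J))
11905/L(-1, 53) - 20447/(-11890) = 11905/(-⅚*(-1) - 1/53) - 20447/(-11890) = 11905/(⅚ - 1*1/53) - 20447*(-1/11890) = 11905/(⅚ - 1/53) + 20447/11890 = 11905/(259/318) + 20447/11890 = 11905*(318/259) + 20447/11890 = 3785790/259 + 20447/11890 = 45018338873/3079510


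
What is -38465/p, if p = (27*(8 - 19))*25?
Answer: 7693/1485 ≈ 5.1805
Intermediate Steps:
p = -7425 (p = (27*(-11))*25 = -297*25 = -7425)
-38465/p = -38465/(-7425) = -38465*(-1/7425) = 7693/1485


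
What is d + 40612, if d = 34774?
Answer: 75386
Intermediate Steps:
d + 40612 = 34774 + 40612 = 75386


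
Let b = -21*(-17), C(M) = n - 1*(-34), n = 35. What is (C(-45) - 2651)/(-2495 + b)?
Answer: 1291/1069 ≈ 1.2077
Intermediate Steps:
C(M) = 69 (C(M) = 35 - 1*(-34) = 35 + 34 = 69)
b = 357
(C(-45) - 2651)/(-2495 + b) = (69 - 2651)/(-2495 + 357) = -2582/(-2138) = -2582*(-1/2138) = 1291/1069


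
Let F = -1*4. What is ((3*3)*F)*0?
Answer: 0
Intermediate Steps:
F = -4
((3*3)*F)*0 = ((3*3)*(-4))*0 = (9*(-4))*0 = -36*0 = 0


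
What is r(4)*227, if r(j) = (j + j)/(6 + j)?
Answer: 908/5 ≈ 181.60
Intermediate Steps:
r(j) = 2*j/(6 + j) (r(j) = (2*j)/(6 + j) = 2*j/(6 + j))
r(4)*227 = (2*4/(6 + 4))*227 = (2*4/10)*227 = (2*4*(⅒))*227 = (⅘)*227 = 908/5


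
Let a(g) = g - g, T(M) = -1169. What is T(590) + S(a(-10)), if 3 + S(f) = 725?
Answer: -447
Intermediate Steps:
a(g) = 0
S(f) = 722 (S(f) = -3 + 725 = 722)
T(590) + S(a(-10)) = -1169 + 722 = -447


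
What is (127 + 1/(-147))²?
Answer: 348494224/21609 ≈ 16127.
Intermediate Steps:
(127 + 1/(-147))² = (127 - 1/147)² = (18668/147)² = 348494224/21609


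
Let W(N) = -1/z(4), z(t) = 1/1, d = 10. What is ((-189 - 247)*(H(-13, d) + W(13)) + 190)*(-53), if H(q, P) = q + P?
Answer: -102502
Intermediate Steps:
z(t) = 1
H(q, P) = P + q
W(N) = -1 (W(N) = -1/1 = -1*1 = -1)
((-189 - 247)*(H(-13, d) + W(13)) + 190)*(-53) = ((-189 - 247)*((10 - 13) - 1) + 190)*(-53) = (-436*(-3 - 1) + 190)*(-53) = (-436*(-4) + 190)*(-53) = (1744 + 190)*(-53) = 1934*(-53) = -102502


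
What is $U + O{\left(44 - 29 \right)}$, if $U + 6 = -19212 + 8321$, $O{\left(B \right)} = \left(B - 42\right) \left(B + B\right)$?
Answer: $-11707$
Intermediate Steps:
$O{\left(B \right)} = 2 B \left(-42 + B\right)$ ($O{\left(B \right)} = \left(-42 + B\right) 2 B = 2 B \left(-42 + B\right)$)
$U = -10897$ ($U = -6 + \left(-19212 + 8321\right) = -6 - 10891 = -10897$)
$U + O{\left(44 - 29 \right)} = -10897 + 2 \left(44 - 29\right) \left(-42 + \left(44 - 29\right)\right) = -10897 + 2 \cdot 15 \left(-42 + 15\right) = -10897 + 2 \cdot 15 \left(-27\right) = -10897 - 810 = -11707$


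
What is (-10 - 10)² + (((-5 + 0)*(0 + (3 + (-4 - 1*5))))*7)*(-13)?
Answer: -2330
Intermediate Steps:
(-10 - 10)² + (((-5 + 0)*(0 + (3 + (-4 - 1*5))))*7)*(-13) = (-20)² + (-5*(0 + (3 + (-4 - 5)))*7)*(-13) = 400 + (-5*(0 + (3 - 9))*7)*(-13) = 400 + (-5*(0 - 6)*7)*(-13) = 400 + (-5*(-6)*7)*(-13) = 400 + (30*7)*(-13) = 400 + 210*(-13) = 400 - 2730 = -2330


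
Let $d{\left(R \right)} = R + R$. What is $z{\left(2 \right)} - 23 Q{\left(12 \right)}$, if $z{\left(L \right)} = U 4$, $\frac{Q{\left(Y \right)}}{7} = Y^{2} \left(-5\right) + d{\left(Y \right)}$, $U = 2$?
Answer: $112064$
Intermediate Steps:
$d{\left(R \right)} = 2 R$
$Q{\left(Y \right)} = - 35 Y^{2} + 14 Y$ ($Q{\left(Y \right)} = 7 \left(Y^{2} \left(-5\right) + 2 Y\right) = 7 \left(- 5 Y^{2} + 2 Y\right) = - 35 Y^{2} + 14 Y$)
$z{\left(L \right)} = 8$ ($z{\left(L \right)} = 2 \cdot 4 = 8$)
$z{\left(2 \right)} - 23 Q{\left(12 \right)} = 8 - 23 \cdot 7 \cdot 12 \left(2 - 60\right) = 8 - 23 \cdot 7 \cdot 12 \left(-58\right) = 8 - -112056 = 8 + 112056 = 112064$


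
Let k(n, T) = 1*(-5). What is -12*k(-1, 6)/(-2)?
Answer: -30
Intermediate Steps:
k(n, T) = -5
-12*k(-1, 6)/(-2) = -12*(-5)/(-2) = 60*(-½) = -30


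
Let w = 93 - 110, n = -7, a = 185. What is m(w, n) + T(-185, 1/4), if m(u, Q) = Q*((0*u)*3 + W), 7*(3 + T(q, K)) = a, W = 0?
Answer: 164/7 ≈ 23.429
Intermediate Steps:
T(q, K) = 164/7 (T(q, K) = -3 + (⅐)*185 = -3 + 185/7 = 164/7)
w = -17
m(u, Q) = 0 (m(u, Q) = Q*((0*u)*3 + 0) = Q*(0*3 + 0) = Q*(0 + 0) = Q*0 = 0)
m(w, n) + T(-185, 1/4) = 0 + 164/7 = 164/7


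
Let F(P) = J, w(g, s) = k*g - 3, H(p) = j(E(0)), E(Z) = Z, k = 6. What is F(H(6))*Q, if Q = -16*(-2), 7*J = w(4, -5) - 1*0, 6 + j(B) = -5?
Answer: 96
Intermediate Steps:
j(B) = -11 (j(B) = -6 - 5 = -11)
H(p) = -11
w(g, s) = -3 + 6*g (w(g, s) = 6*g - 3 = -3 + 6*g)
J = 3 (J = ((-3 + 6*4) - 1*0)/7 = ((-3 + 24) + 0)/7 = (21 + 0)/7 = (⅐)*21 = 3)
Q = 32
F(P) = 3
F(H(6))*Q = 3*32 = 96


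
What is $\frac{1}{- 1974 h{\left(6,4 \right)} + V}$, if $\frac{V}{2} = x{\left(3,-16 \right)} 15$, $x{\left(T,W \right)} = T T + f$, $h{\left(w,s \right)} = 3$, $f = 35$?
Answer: $- \frac{1}{4602} \approx -0.0002173$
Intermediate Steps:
$x{\left(T,W \right)} = 35 + T^{2}$ ($x{\left(T,W \right)} = T T + 35 = T^{2} + 35 = 35 + T^{2}$)
$V = 1320$ ($V = 2 \left(35 + 3^{2}\right) 15 = 2 \left(35 + 9\right) 15 = 2 \cdot 44 \cdot 15 = 2 \cdot 660 = 1320$)
$\frac{1}{- 1974 h{\left(6,4 \right)} + V} = \frac{1}{\left(-1974\right) 3 + 1320} = \frac{1}{-5922 + 1320} = \frac{1}{-4602} = - \frac{1}{4602}$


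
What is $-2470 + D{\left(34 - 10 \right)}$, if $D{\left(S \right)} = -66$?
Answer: $-2536$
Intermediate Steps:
$-2470 + D{\left(34 - 10 \right)} = -2470 - 66 = -2536$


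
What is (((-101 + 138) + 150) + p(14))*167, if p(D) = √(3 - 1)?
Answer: 31229 + 167*√2 ≈ 31465.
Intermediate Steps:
p(D) = √2
(((-101 + 138) + 150) + p(14))*167 = (((-101 + 138) + 150) + √2)*167 = ((37 + 150) + √2)*167 = (187 + √2)*167 = 31229 + 167*√2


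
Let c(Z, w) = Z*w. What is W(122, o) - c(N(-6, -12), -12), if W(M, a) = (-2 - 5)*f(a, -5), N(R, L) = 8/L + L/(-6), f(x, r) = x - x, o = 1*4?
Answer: 16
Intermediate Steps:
o = 4
f(x, r) = 0
N(R, L) = 8/L - L/6 (N(R, L) = 8/L + L*(-⅙) = 8/L - L/6)
W(M, a) = 0 (W(M, a) = (-2 - 5)*0 = -7*0 = 0)
W(122, o) - c(N(-6, -12), -12) = 0 - (8/(-12) - ⅙*(-12))*(-12) = 0 - (8*(-1/12) + 2)*(-12) = 0 - (-⅔ + 2)*(-12) = 0 - 4*(-12)/3 = 0 - 1*(-16) = 0 + 16 = 16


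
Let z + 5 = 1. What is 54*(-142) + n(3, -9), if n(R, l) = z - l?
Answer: -7663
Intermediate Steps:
z = -4 (z = -5 + 1 = -4)
n(R, l) = -4 - l
54*(-142) + n(3, -9) = 54*(-142) + (-4 - 1*(-9)) = -7668 + (-4 + 9) = -7668 + 5 = -7663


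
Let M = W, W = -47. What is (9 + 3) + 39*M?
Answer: -1821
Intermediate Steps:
M = -47
(9 + 3) + 39*M = (9 + 3) + 39*(-47) = 12 - 1833 = -1821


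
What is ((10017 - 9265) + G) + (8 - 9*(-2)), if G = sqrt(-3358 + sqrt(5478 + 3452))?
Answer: 778 + sqrt(-3358 + sqrt(8930)) ≈ 778.0 + 57.127*I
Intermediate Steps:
G = sqrt(-3358 + sqrt(8930)) ≈ 57.127*I
((10017 - 9265) + G) + (8 - 9*(-2)) = ((10017 - 9265) + sqrt(-3358 + sqrt(8930))) + (8 - 9*(-2)) = (752 + sqrt(-3358 + sqrt(8930))) + (8 + 18) = (752 + sqrt(-3358 + sqrt(8930))) + 26 = 778 + sqrt(-3358 + sqrt(8930))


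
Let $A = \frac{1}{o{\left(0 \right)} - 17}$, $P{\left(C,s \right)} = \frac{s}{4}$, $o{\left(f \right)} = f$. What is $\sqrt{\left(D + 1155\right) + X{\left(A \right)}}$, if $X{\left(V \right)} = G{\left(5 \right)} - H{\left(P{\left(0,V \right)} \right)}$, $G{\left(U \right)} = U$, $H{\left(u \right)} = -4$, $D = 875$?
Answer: $\sqrt{2039} \approx 45.155$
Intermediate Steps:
$P{\left(C,s \right)} = \frac{s}{4}$ ($P{\left(C,s \right)} = s \frac{1}{4} = \frac{s}{4}$)
$A = - \frac{1}{17}$ ($A = \frac{1}{0 - 17} = \frac{1}{-17} = - \frac{1}{17} \approx -0.058824$)
$X{\left(V \right)} = 9$ ($X{\left(V \right)} = 5 - -4 = 5 + 4 = 9$)
$\sqrt{\left(D + 1155\right) + X{\left(A \right)}} = \sqrt{\left(875 + 1155\right) + 9} = \sqrt{2030 + 9} = \sqrt{2039}$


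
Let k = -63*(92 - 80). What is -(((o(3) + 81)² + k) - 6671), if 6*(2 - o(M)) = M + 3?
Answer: 703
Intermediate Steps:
o(M) = 3/2 - M/6 (o(M) = 2 - (M + 3)/6 = 2 - (3 + M)/6 = 2 + (-½ - M/6) = 3/2 - M/6)
k = -756 (k = -63*12 = -756)
-(((o(3) + 81)² + k) - 6671) = -((((3/2 - ⅙*3) + 81)² - 756) - 6671) = -((((3/2 - ½) + 81)² - 756) - 6671) = -(((1 + 81)² - 756) - 6671) = -((82² - 756) - 6671) = -((6724 - 756) - 6671) = -(5968 - 6671) = -1*(-703) = 703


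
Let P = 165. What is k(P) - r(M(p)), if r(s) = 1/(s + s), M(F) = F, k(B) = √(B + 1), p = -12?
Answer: 1/24 + √166 ≈ 12.926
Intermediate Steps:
k(B) = √(1 + B)
r(s) = 1/(2*s)
k(P) - r(M(p)) = √(1 + 165) - 1/(2*(-12)) = √166 - (-1)/(2*12) = √166 - 1*(-1/24) = √166 + 1/24 = 1/24 + √166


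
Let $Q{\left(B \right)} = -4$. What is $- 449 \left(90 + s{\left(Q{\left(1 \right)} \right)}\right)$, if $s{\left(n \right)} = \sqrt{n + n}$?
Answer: $-40410 - 898 i \sqrt{2} \approx -40410.0 - 1270.0 i$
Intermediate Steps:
$s{\left(n \right)} = \sqrt{2} \sqrt{n}$ ($s{\left(n \right)} = \sqrt{2 n} = \sqrt{2} \sqrt{n}$)
$- 449 \left(90 + s{\left(Q{\left(1 \right)} \right)}\right) = - 449 \left(90 + \sqrt{2} \sqrt{-4}\right) = - 449 \left(90 + \sqrt{2} \cdot 2 i\right) = - 449 \left(90 + 2 i \sqrt{2}\right) = -40410 - 898 i \sqrt{2}$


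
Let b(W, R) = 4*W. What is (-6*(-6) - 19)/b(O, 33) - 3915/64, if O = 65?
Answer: -254203/4160 ≈ -61.107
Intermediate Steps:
(-6*(-6) - 19)/b(O, 33) - 3915/64 = (-6*(-6) - 19)/((4*65)) - 3915/64 = (36 - 19)/260 - 3915*1/64 = 17*(1/260) - 3915/64 = 17/260 - 3915/64 = -254203/4160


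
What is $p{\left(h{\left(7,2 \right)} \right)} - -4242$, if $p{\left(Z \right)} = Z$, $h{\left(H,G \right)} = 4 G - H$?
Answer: $4243$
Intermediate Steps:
$h{\left(H,G \right)} = - H + 4 G$
$p{\left(h{\left(7,2 \right)} \right)} - -4242 = \left(\left(-1\right) 7 + 4 \cdot 2\right) - -4242 = \left(-7 + 8\right) + 4242 = 1 + 4242 = 4243$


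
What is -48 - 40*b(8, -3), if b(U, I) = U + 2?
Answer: -448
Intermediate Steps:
b(U, I) = 2 + U
-48 - 40*b(8, -3) = -48 - 40*(2 + 8) = -48 - 40*10 = -48 - 400 = -448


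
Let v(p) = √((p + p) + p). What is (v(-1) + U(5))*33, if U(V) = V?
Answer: 165 + 33*I*√3 ≈ 165.0 + 57.158*I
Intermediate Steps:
v(p) = √3*√p (v(p) = √(2*p + p) = √(3*p) = √3*√p)
(v(-1) + U(5))*33 = (√3*√(-1) + 5)*33 = (√3*I + 5)*33 = (I*√3 + 5)*33 = (5 + I*√3)*33 = 165 + 33*I*√3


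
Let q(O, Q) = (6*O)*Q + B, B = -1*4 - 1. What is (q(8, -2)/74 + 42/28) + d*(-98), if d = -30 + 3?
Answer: 97907/37 ≈ 2646.1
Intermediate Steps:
B = -5 (B = -4 - 1 = -5)
q(O, Q) = -5 + 6*O*Q (q(O, Q) = (6*O)*Q - 5 = 6*O*Q - 5 = -5 + 6*O*Q)
d = -27
(q(8, -2)/74 + 42/28) + d*(-98) = ((-5 + 6*8*(-2))/74 + 42/28) - 27*(-98) = ((-5 - 96)*(1/74) + 42*(1/28)) + 2646 = (-101*1/74 + 3/2) + 2646 = (-101/74 + 3/2) + 2646 = 5/37 + 2646 = 97907/37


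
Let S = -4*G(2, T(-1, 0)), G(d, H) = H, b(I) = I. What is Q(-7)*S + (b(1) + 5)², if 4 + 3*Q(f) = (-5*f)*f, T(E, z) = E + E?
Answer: -628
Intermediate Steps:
T(E, z) = 2*E
S = 8 (S = -8*(-1) = -4*(-2) = 8)
Q(f) = -4/3 - 5*f²/3 (Q(f) = -4/3 + ((-5*f)*f)/3 = -4/3 + (-5*f²)/3 = -4/3 - 5*f²/3)
Q(-7)*S + (b(1) + 5)² = (-4/3 - 5/3*(-7)²)*8 + (1 + 5)² = (-4/3 - 5/3*49)*8 + 6² = (-4/3 - 245/3)*8 + 36 = -83*8 + 36 = -664 + 36 = -628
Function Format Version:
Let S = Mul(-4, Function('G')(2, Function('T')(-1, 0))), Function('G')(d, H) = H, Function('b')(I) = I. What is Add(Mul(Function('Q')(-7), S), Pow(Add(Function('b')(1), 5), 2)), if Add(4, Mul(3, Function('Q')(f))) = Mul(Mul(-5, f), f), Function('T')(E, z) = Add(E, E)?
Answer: -628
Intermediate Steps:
Function('T')(E, z) = Mul(2, E)
S = 8 (S = Mul(-4, Mul(2, -1)) = Mul(-4, -2) = 8)
Function('Q')(f) = Add(Rational(-4, 3), Mul(Rational(-5, 3), Pow(f, 2))) (Function('Q')(f) = Add(Rational(-4, 3), Mul(Rational(1, 3), Mul(Mul(-5, f), f))) = Add(Rational(-4, 3), Mul(Rational(1, 3), Mul(-5, Pow(f, 2)))) = Add(Rational(-4, 3), Mul(Rational(-5, 3), Pow(f, 2))))
Add(Mul(Function('Q')(-7), S), Pow(Add(Function('b')(1), 5), 2)) = Add(Mul(Add(Rational(-4, 3), Mul(Rational(-5, 3), Pow(-7, 2))), 8), Pow(Add(1, 5), 2)) = Add(Mul(Add(Rational(-4, 3), Mul(Rational(-5, 3), 49)), 8), Pow(6, 2)) = Add(Mul(Add(Rational(-4, 3), Rational(-245, 3)), 8), 36) = Add(Mul(-83, 8), 36) = Add(-664, 36) = -628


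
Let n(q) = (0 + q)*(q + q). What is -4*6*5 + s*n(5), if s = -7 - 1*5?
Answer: -720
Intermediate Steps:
s = -12 (s = -7 - 5 = -12)
n(q) = 2*q² (n(q) = q*(2*q) = 2*q²)
-4*6*5 + s*n(5) = -4*6*5 - 24*5² = -24*5 - 24*25 = -120 - 12*50 = -120 - 600 = -720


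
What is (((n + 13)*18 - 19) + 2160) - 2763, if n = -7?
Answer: -514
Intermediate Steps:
(((n + 13)*18 - 19) + 2160) - 2763 = (((-7 + 13)*18 - 19) + 2160) - 2763 = ((6*18 - 19) + 2160) - 2763 = ((108 - 19) + 2160) - 2763 = (89 + 2160) - 2763 = 2249 - 2763 = -514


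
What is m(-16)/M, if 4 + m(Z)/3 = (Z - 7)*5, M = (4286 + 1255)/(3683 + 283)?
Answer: -471954/1847 ≈ -255.52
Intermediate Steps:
M = 1847/1322 (M = 5541/3966 = 5541*(1/3966) = 1847/1322 ≈ 1.3971)
m(Z) = -117 + 15*Z (m(Z) = -12 + 3*((Z - 7)*5) = -12 + 3*((-7 + Z)*5) = -12 + 3*(-35 + 5*Z) = -12 + (-105 + 15*Z) = -117 + 15*Z)
m(-16)/M = (-117 + 15*(-16))/(1847/1322) = (-117 - 240)*(1322/1847) = -357*1322/1847 = -471954/1847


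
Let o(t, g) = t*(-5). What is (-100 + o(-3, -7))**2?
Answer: 7225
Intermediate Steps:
o(t, g) = -5*t
(-100 + o(-3, -7))**2 = (-100 - 5*(-3))**2 = (-100 + 15)**2 = (-85)**2 = 7225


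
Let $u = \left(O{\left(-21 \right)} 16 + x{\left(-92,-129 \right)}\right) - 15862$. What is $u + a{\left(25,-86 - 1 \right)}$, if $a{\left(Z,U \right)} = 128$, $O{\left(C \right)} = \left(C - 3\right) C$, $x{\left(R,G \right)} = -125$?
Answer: $-7795$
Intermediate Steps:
$O{\left(C \right)} = C \left(-3 + C\right)$ ($O{\left(C \right)} = \left(-3 + C\right) C = C \left(-3 + C\right)$)
$u = -7923$ ($u = \left(- 21 \left(-3 - 21\right) 16 - 125\right) - 15862 = \left(\left(-21\right) \left(-24\right) 16 - 125\right) - 15862 = \left(504 \cdot 16 - 125\right) - 15862 = \left(8064 - 125\right) - 15862 = 7939 - 15862 = -7923$)
$u + a{\left(25,-86 - 1 \right)} = -7923 + 128 = -7795$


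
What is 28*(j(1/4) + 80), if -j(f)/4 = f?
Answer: 2212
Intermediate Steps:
j(f) = -4*f
28*(j(1/4) + 80) = 28*(-4/4 + 80) = 28*(-4*¼ + 80) = 28*(-1 + 80) = 28*79 = 2212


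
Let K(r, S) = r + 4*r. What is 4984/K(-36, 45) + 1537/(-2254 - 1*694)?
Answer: -3742373/132660 ≈ -28.210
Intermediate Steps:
K(r, S) = 5*r
4984/K(-36, 45) + 1537/(-2254 - 1*694) = 4984/((5*(-36))) + 1537/(-2254 - 1*694) = 4984/(-180) + 1537/(-2254 - 694) = 4984*(-1/180) + 1537/(-2948) = -1246/45 + 1537*(-1/2948) = -1246/45 - 1537/2948 = -3742373/132660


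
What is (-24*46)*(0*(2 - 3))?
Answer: 0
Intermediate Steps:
(-24*46)*(0*(2 - 3)) = -0*(-1) = -1104*0 = 0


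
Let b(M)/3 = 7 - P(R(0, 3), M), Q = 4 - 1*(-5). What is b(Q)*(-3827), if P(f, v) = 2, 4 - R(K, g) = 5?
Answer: -57405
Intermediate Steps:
R(K, g) = -1 (R(K, g) = 4 - 1*5 = 4 - 5 = -1)
Q = 9 (Q = 4 + 5 = 9)
b(M) = 15 (b(M) = 3*(7 - 1*2) = 3*(7 - 2) = 3*5 = 15)
b(Q)*(-3827) = 15*(-3827) = -57405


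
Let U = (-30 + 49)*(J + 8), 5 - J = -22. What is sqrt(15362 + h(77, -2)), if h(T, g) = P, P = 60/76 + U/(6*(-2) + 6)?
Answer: sqrt(198214422)/114 ≈ 123.50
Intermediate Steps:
J = 27 (J = 5 - 1*(-22) = 5 + 22 = 27)
U = 665 (U = (-30 + 49)*(27 + 8) = 19*35 = 665)
P = -12545/114 (P = 60/76 + 665/(6*(-2) + 6) = 60*(1/76) + 665/(-12 + 6) = 15/19 + 665/(-6) = 15/19 + 665*(-1/6) = 15/19 - 665/6 = -12545/114 ≈ -110.04)
h(T, g) = -12545/114
sqrt(15362 + h(77, -2)) = sqrt(15362 - 12545/114) = sqrt(1738723/114) = sqrt(198214422)/114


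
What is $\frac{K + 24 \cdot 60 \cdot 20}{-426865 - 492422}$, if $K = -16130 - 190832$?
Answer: $\frac{178162}{919287} \approx 0.1938$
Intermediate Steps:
$K = -206962$
$\frac{K + 24 \cdot 60 \cdot 20}{-426865 - 492422} = \frac{-206962 + 24 \cdot 60 \cdot 20}{-426865 - 492422} = \frac{-206962 + 1440 \cdot 20}{-919287} = \left(-206962 + 28800\right) \left(- \frac{1}{919287}\right) = \left(-178162\right) \left(- \frac{1}{919287}\right) = \frac{178162}{919287}$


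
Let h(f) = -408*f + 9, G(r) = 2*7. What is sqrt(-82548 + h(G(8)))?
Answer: I*sqrt(88251) ≈ 297.07*I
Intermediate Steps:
G(r) = 14
h(f) = 9 - 408*f
sqrt(-82548 + h(G(8))) = sqrt(-82548 + (9 - 408*14)) = sqrt(-82548 + (9 - 5712)) = sqrt(-82548 - 5703) = sqrt(-88251) = I*sqrt(88251)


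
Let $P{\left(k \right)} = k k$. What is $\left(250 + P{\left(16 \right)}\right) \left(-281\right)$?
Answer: $-142186$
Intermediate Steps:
$P{\left(k \right)} = k^{2}$
$\left(250 + P{\left(16 \right)}\right) \left(-281\right) = \left(250 + 16^{2}\right) \left(-281\right) = \left(250 + 256\right) \left(-281\right) = 506 \left(-281\right) = -142186$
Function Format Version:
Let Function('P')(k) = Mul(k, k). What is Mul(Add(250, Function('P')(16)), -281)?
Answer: -142186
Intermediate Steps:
Function('P')(k) = Pow(k, 2)
Mul(Add(250, Function('P')(16)), -281) = Mul(Add(250, Pow(16, 2)), -281) = Mul(Add(250, 256), -281) = Mul(506, -281) = -142186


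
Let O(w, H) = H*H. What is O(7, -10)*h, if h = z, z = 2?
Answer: 200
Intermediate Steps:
O(w, H) = H**2
h = 2
O(7, -10)*h = (-10)**2*2 = 100*2 = 200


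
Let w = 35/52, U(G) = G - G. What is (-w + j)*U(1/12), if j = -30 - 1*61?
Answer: 0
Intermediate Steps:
U(G) = 0
j = -91 (j = -30 - 61 = -91)
w = 35/52 (w = 35*(1/52) = 35/52 ≈ 0.67308)
(-w + j)*U(1/12) = (-1*35/52 - 91)*0 = (-35/52 - 91)*0 = -4767/52*0 = 0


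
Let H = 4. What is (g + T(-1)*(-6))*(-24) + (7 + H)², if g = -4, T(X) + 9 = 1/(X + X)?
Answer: -1151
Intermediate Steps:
T(X) = -9 + 1/(2*X) (T(X) = -9 + 1/(X + X) = -9 + 1/(2*X))
(g + T(-1)*(-6))*(-24) + (7 + H)² = (-4 + (-9 + (½)/(-1))*(-6))*(-24) + (7 + 4)² = (-4 + (-9 + (½)*(-1))*(-6))*(-24) + 11² = (-4 + (-9 - ½)*(-6))*(-24) + 121 = (-4 - 19/2*(-6))*(-24) + 121 = (-4 + 57)*(-24) + 121 = 53*(-24) + 121 = -1272 + 121 = -1151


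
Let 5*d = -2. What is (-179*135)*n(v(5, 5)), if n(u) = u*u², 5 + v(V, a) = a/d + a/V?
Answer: 868417605/8 ≈ 1.0855e+8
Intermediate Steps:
d = -⅖ (d = (⅕)*(-2) = -⅖ ≈ -0.40000)
v(V, a) = -5 - 5*a/2 + a/V (v(V, a) = -5 + (a/(-⅖) + a/V) = -5 + (a*(-5/2) + a/V) = -5 + (-5*a/2 + a/V) = -5 - 5*a/2 + a/V)
n(u) = u³
(-179*135)*n(v(5, 5)) = (-179*135)*(-5 - 5/2*5 + 5/5)³ = -24165*(-5 - 25/2 + 5*(⅕))³ = -24165*(-5 - 25/2 + 1)³ = -24165*(-33/2)³ = -24165*(-35937/8) = 868417605/8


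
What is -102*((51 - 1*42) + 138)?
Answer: -14994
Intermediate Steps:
-102*((51 - 1*42) + 138) = -102*((51 - 42) + 138) = -102*(9 + 138) = -102*147 = -14994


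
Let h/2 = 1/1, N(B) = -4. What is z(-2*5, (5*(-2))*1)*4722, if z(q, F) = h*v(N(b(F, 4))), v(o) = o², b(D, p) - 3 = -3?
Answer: 151104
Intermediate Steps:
b(D, p) = 0 (b(D, p) = 3 - 3 = 0)
h = 2 (h = 2/1 = 2*1 = 2)
z(q, F) = 32 (z(q, F) = 2*(-4)² = 2*16 = 32)
z(-2*5, (5*(-2))*1)*4722 = 32*4722 = 151104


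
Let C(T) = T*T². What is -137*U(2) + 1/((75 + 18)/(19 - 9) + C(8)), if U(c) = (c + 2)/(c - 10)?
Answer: 714201/10426 ≈ 68.502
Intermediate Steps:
C(T) = T³
U(c) = (2 + c)/(-10 + c)
-137*U(2) + 1/((75 + 18)/(19 - 9) + C(8)) = -137*(2 + 2)/(-10 + 2) + 1/((75 + 18)/(19 - 9) + 8³) = -137*4/(-8) + 1/(93/10 + 512) = -(-137)*4/8 + 1/(93*(⅒) + 512) = -137*(-½) + 1/(93/10 + 512) = 137/2 + 1/(5213/10) = 137/2 + 10/5213 = 714201/10426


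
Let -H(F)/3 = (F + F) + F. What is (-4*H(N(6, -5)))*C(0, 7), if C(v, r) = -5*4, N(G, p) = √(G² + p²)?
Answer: -720*√61 ≈ -5623.4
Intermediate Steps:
H(F) = -9*F (H(F) = -3*((F + F) + F) = -3*(2*F + F) = -9*F)
C(v, r) = -20
(-4*H(N(6, -5)))*C(0, 7) = -(-36)*√(6² + (-5)²)*(-20) = -(-36)*√(36 + 25)*(-20) = -(-36)*√61*(-20) = (36*√61)*(-20) = -720*√61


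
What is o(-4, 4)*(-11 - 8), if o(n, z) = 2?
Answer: -38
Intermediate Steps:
o(-4, 4)*(-11 - 8) = 2*(-11 - 8) = 2*(-19) = -38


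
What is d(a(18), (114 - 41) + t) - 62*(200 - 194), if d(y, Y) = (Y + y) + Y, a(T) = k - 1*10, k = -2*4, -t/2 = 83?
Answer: -576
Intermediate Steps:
t = -166 (t = -2*83 = -166)
k = -8
a(T) = -18 (a(T) = -8 - 1*10 = -8 - 10 = -18)
d(y, Y) = y + 2*Y
d(a(18), (114 - 41) + t) - 62*(200 - 194) = (-18 + 2*((114 - 41) - 166)) - 62*(200 - 194) = (-18 + 2*(73 - 166)) - 62*6 = (-18 + 2*(-93)) - 372 = (-18 - 186) - 372 = -204 - 372 = -576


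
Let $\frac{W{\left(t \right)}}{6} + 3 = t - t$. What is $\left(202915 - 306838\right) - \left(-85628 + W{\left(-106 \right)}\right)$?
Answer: $-18277$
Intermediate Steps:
$W{\left(t \right)} = -18$ ($W{\left(t \right)} = -18 + 6 \left(t - t\right) = -18 + 6 \cdot 0 = -18 + 0 = -18$)
$\left(202915 - 306838\right) - \left(-85628 + W{\left(-106 \right)}\right) = \left(202915 - 306838\right) + \left(85628 - -18\right) = -103923 + \left(85628 + 18\right) = -103923 + 85646 = -18277$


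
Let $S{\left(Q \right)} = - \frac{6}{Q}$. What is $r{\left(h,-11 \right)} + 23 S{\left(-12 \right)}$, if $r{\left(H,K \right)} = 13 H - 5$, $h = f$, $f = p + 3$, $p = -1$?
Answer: $\frac{65}{2} \approx 32.5$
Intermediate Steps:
$f = 2$ ($f = -1 + 3 = 2$)
$h = 2$
$r{\left(H,K \right)} = -5 + 13 H$
$r{\left(h,-11 \right)} + 23 S{\left(-12 \right)} = \left(-5 + 13 \cdot 2\right) + 23 \left(- \frac{6}{-12}\right) = \left(-5 + 26\right) + 23 \left(\left(-6\right) \left(- \frac{1}{12}\right)\right) = 21 + 23 \cdot \frac{1}{2} = 21 + \frac{23}{2} = \frac{65}{2}$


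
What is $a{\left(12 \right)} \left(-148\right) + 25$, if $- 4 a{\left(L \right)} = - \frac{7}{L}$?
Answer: $\frac{41}{12} \approx 3.4167$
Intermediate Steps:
$a{\left(L \right)} = \frac{7}{4 L}$ ($a{\left(L \right)} = - \frac{\left(-7\right) \frac{1}{L}}{4} = \frac{7}{4 L}$)
$a{\left(12 \right)} \left(-148\right) + 25 = \frac{7}{4 \cdot 12} \left(-148\right) + 25 = \frac{7}{4} \cdot \frac{1}{12} \left(-148\right) + 25 = \frac{7}{48} \left(-148\right) + 25 = - \frac{259}{12} + 25 = \frac{41}{12}$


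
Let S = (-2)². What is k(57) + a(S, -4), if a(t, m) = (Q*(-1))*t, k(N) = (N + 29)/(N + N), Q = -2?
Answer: 499/57 ≈ 8.7544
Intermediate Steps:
k(N) = (29 + N)/(2*N) (k(N) = (29 + N)/((2*N)) = (29 + N)*(1/(2*N)) = (29 + N)/(2*N))
S = 4
a(t, m) = 2*t (a(t, m) = (-2*(-1))*t = 2*t)
k(57) + a(S, -4) = (½)*(29 + 57)/57 + 2*4 = (½)*(1/57)*86 + 8 = 43/57 + 8 = 499/57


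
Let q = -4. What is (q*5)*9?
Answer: -180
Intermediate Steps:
(q*5)*9 = -4*5*9 = -20*9 = -180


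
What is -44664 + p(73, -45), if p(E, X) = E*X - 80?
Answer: -48029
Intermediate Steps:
p(E, X) = -80 + E*X
-44664 + p(73, -45) = -44664 + (-80 + 73*(-45)) = -44664 + (-80 - 3285) = -44664 - 3365 = -48029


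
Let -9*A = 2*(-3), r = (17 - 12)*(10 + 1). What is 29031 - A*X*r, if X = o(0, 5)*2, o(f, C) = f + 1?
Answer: 86873/3 ≈ 28958.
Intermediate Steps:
r = 55 (r = 5*11 = 55)
o(f, C) = 1 + f
A = 2/3 (A = -2*(-3)/9 = -1/9*(-6) = 2/3 ≈ 0.66667)
X = 2 (X = (1 + 0)*2 = 1*2 = 2)
29031 - A*X*r = 29031 - (2/3)*2*55 = 29031 - 4*55/3 = 29031 - 1*220/3 = 29031 - 220/3 = 86873/3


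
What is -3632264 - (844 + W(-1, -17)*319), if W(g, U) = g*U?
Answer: -3638531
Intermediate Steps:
W(g, U) = U*g
-3632264 - (844 + W(-1, -17)*319) = -3632264 - (844 - 17*(-1)*319) = -3632264 - (844 + 17*319) = -3632264 - (844 + 5423) = -3632264 - 1*6267 = -3632264 - 6267 = -3638531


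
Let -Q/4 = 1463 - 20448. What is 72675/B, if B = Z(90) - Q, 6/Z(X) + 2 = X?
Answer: -3197700/3341357 ≈ -0.95701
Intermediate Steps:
Z(X) = 6/(-2 + X)
Q = 75940 (Q = -4*(1463 - 20448) = -4*(-18985) = 75940)
B = -3341357/44 (B = 6/(-2 + 90) - 1*75940 = 6/88 - 75940 = 6*(1/88) - 75940 = 3/44 - 75940 = -3341357/44 ≈ -75940.)
72675/B = 72675/(-3341357/44) = 72675*(-44/3341357) = -3197700/3341357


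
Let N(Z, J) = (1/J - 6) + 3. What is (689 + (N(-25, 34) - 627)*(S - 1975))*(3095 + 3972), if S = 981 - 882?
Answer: 142066028245/17 ≈ 8.3568e+9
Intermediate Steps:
S = 99
N(Z, J) = -3 + 1/J (N(Z, J) = (-6 + 1/J) + 3 = -3 + 1/J)
(689 + (N(-25, 34) - 627)*(S - 1975))*(3095 + 3972) = (689 + ((-3 + 1/34) - 627)*(99 - 1975))*(3095 + 3972) = (689 + ((-3 + 1/34) - 627)*(-1876))*7067 = (689 + (-101/34 - 627)*(-1876))*7067 = (689 - 21419/34*(-1876))*7067 = (689 + 20091022/17)*7067 = (20102735/17)*7067 = 142066028245/17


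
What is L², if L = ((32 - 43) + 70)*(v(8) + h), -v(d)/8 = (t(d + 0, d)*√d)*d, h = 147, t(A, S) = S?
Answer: 7375407041 - 1047975936*√2 ≈ 5.8933e+9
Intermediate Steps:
v(d) = -8*d^(5/2) (v(d) = -8*d*√d*d = -8*d^(3/2)*d = -8*d^(5/2))
L = 8673 - 60416*√2 (L = ((32 - 43) + 70)*(-1024*√2 + 147) = (-11 + 70)*(-1024*√2 + 147) = 59*(-1024*√2 + 147) = 59*(147 - 1024*√2) = 8673 - 60416*√2 ≈ -76768.)
L² = (8673 - 60416*√2)²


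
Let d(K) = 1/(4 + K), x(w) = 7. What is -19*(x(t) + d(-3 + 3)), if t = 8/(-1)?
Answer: -551/4 ≈ -137.75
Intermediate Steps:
t = -8 (t = 8*(-1) = -8)
-19*(x(t) + d(-3 + 3)) = -19*(7 + 1/(4 + (-3 + 3))) = -19*(7 + 1/(4 + 0)) = -19*(7 + 1/4) = -19*29/4 = -551/4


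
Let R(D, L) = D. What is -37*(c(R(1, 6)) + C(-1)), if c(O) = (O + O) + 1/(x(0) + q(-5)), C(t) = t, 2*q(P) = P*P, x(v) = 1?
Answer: -1073/27 ≈ -39.741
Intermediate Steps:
q(P) = P²/2 (q(P) = (P*P)/2 = P²/2)
c(O) = 2/27 + 2*O (c(O) = (O + O) + 1/(1 + (½)*(-5)²) = 2*O + 1/(1 + (½)*25) = 2*O + 1/(1 + 25/2) = 2*O + 1/(27/2) = 2*O + 2/27 = 2/27 + 2*O)
-37*(c(R(1, 6)) + C(-1)) = -37*((2/27 + 2*1) - 1) = -37*((2/27 + 2) - 1) = -37*(56/27 - 1) = -37*29/27 = -1073/27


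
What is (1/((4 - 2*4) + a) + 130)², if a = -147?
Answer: 385297641/22801 ≈ 16898.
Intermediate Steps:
(1/((4 - 2*4) + a) + 130)² = (1/((4 - 2*4) - 147) + 130)² = (1/((4 - 8) - 147) + 130)² = (1/(-4 - 147) + 130)² = (1/(-151) + 130)² = (-1/151 + 130)² = (19629/151)² = 385297641/22801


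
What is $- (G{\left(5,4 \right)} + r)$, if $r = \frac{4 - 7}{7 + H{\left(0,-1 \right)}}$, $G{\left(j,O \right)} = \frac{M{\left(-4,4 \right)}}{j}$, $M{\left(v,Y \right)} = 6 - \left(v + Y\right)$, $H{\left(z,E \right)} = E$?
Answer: $- \frac{7}{10} \approx -0.7$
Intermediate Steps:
$M{\left(v,Y \right)} = 6 - Y - v$ ($M{\left(v,Y \right)} = 6 - \left(Y + v\right) = 6 - Y - v$)
$G{\left(j,O \right)} = \frac{6}{j}$ ($G{\left(j,O \right)} = \frac{6 - 4 - -4}{j} = \frac{6 - 4 + 4}{j} = \frac{6}{j}$)
$r = - \frac{1}{2}$ ($r = \frac{4 - 7}{7 - 1} = - \frac{3}{6} = \left(-3\right) \frac{1}{6} = - \frac{1}{2} \approx -0.5$)
$- (G{\left(5,4 \right)} + r) = - (\frac{6}{5} - \frac{1}{2}) = \left(-1\right) \frac{7}{10} = - \frac{7}{10}$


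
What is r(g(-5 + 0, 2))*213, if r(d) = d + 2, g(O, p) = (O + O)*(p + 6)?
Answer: -16614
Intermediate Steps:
g(O, p) = 2*O*(6 + p) (g(O, p) = (2*O)*(6 + p) = 2*O*(6 + p))
r(d) = 2 + d
r(g(-5 + 0, 2))*213 = (2 + 2*(-5 + 0)*(6 + 2))*213 = (2 + 2*(-5)*8)*213 = (2 - 80)*213 = -78*213 = -16614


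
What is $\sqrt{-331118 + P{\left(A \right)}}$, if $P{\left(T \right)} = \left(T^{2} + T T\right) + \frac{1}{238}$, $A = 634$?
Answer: $\frac{\sqrt{26780943574}}{238} \approx 687.6$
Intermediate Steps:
$P{\left(T \right)} = \frac{1}{238} + 2 T^{2}$ ($P{\left(T \right)} = \left(T^{2} + T^{2}\right) + \frac{1}{238} = 2 T^{2} + \frac{1}{238} = \frac{1}{238} + 2 T^{2}$)
$\sqrt{-331118 + P{\left(A \right)}} = \sqrt{-331118 + \left(\frac{1}{238} + 2 \cdot 634^{2}\right)} = \sqrt{-331118 + \left(\frac{1}{238} + 2 \cdot 401956\right)} = \sqrt{-331118 + \left(\frac{1}{238} + 803912\right)} = \sqrt{-331118 + \frac{191331057}{238}} = \sqrt{\frac{112524973}{238}} = \frac{\sqrt{26780943574}}{238}$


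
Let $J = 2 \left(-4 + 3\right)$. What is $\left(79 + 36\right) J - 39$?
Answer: $-269$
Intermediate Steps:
$J = -2$ ($J = 2 \left(-1\right) = -2$)
$\left(79 + 36\right) J - 39 = \left(79 + 36\right) \left(-2\right) - 39 = 115 \left(-2\right) - 39 = -230 - 39 = -269$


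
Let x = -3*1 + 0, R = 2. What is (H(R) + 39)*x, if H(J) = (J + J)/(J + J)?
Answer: -120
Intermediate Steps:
H(J) = 1 (H(J) = (2*J)/((2*J)) = (2*J)*(1/(2*J)) = 1)
x = -3 (x = -3 + 0 = -3)
(H(R) + 39)*x = (1 + 39)*(-3) = 40*(-3) = -120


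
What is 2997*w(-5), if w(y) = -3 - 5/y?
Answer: -5994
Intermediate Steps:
w(y) = -3 - 5/y
2997*w(-5) = 2997*(-3 - 5/(-5)) = 2997*(-3 - 5*(-1/5)) = 2997*(-3 + 1) = 2997*(-2) = -5994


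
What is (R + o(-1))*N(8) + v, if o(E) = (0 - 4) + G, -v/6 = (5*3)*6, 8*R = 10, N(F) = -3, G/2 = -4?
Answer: -2031/4 ≈ -507.75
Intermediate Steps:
G = -8 (G = 2*(-4) = -8)
R = 5/4 (R = (⅛)*10 = 5/4 ≈ 1.2500)
v = -540 (v = -6*5*3*6 = -90*6 = -6*90 = -540)
o(E) = -12 (o(E) = (0 - 4) - 8 = -4 - 8 = -12)
(R + o(-1))*N(8) + v = (5/4 - 12)*(-3) - 540 = -43/4*(-3) - 540 = 129/4 - 540 = -2031/4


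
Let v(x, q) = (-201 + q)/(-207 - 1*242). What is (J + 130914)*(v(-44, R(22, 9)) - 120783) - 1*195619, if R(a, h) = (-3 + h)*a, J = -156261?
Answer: 1374517946875/449 ≈ 3.0613e+9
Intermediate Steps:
R(a, h) = a*(-3 + h)
v(x, q) = 201/449 - q/449 (v(x, q) = (-201 + q)/(-207 - 242) = (-201 + q)/(-449) = (-201 + q)*(-1/449) = 201/449 - q/449)
(J + 130914)*(v(-44, R(22, 9)) - 120783) - 1*195619 = (-156261 + 130914)*((201/449 - 22*(-3 + 9)/449) - 120783) - 1*195619 = -25347*((201/449 - 22*6/449) - 120783) - 195619 = -25347*((201/449 - 1/449*132) - 120783) - 195619 = -25347*((201/449 - 132/449) - 120783) - 195619 = -25347*(69/449 - 120783) - 195619 = -25347*(-54231498/449) - 195619 = 1374605779806/449 - 195619 = 1374517946875/449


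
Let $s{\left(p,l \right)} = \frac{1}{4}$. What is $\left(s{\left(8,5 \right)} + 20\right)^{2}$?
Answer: $\frac{6561}{16} \approx 410.06$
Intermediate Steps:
$s{\left(p,l \right)} = \frac{1}{4}$
$\left(s{\left(8,5 \right)} + 20\right)^{2} = \left(\frac{1}{4} + 20\right)^{2} = \left(\frac{81}{4}\right)^{2} = \frac{6561}{16}$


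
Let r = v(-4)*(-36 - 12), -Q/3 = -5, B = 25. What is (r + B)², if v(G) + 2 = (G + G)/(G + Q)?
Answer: 2941225/121 ≈ 24308.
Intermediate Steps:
Q = 15 (Q = -3*(-5) = 15)
v(G) = -2 + 2*G/(15 + G) (v(G) = -2 + (G + G)/(G + 15) = -2 + (2*G)/(15 + G) = -2 + 2*G/(15 + G))
r = 1440/11 (r = (-30/(15 - 4))*(-36 - 12) = -30/11*(-48) = 1440/11 ≈ 130.91)
(r + B)² = (1440/11 + 25)² = (1715/11)² = 2941225/121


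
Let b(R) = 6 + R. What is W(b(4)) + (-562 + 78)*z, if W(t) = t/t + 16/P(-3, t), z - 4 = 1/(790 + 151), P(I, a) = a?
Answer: -9099067/4705 ≈ -1933.9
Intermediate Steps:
z = 3765/941 (z = 4 + 1/(790 + 151) = 4 + 1/941 = 3765/941 ≈ 4.0011)
W(t) = 1 + 16/t (W(t) = t/t + 16/t = 1 + 16/t)
W(b(4)) + (-562 + 78)*z = (16 + (6 + 4))/(6 + 4) + (-562 + 78)*(3765/941) = (16 + 10)/10 - 484*3765/941 = (1/10)*26 - 1822260/941 = 13/5 - 1822260/941 = -9099067/4705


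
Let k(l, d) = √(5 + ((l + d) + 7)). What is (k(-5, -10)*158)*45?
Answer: 7110*I*√3 ≈ 12315.0*I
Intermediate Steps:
k(l, d) = √(12 + d + l) (k(l, d) = √(5 + ((d + l) + 7)) = √(5 + (7 + d + l)) = √(12 + d + l))
(k(-5, -10)*158)*45 = (√(12 - 10 - 5)*158)*45 = (√(-3)*158)*45 = ((I*√3)*158)*45 = (158*I*√3)*45 = 7110*I*√3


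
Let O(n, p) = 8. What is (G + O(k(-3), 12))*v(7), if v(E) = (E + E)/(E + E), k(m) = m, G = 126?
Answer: 134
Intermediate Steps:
v(E) = 1 (v(E) = (2*E)/((2*E)) = (2*E)*(1/(2*E)) = 1)
(G + O(k(-3), 12))*v(7) = (126 + 8)*1 = 134*1 = 134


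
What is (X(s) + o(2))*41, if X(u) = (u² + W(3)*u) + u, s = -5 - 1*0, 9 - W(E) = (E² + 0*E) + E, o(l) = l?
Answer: 1517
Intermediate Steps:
W(E) = 9 - E - E² (W(E) = 9 - ((E² + 0*E) + E) = 9 - ((E² + 0) + E) = 9 - (E² + E) = 9 - (E + E²) = 9 + (-E - E²) = 9 - E - E²)
s = -5 (s = -5 + 0 = -5)
X(u) = u² - 2*u (X(u) = (u² + (9 - 1*3 - 1*3²)*u) + u = (u² + (9 - 3 - 1*9)*u) + u = (u² + (9 - 3 - 9)*u) + u = (u² - 3*u) + u = u² - 2*u)
(X(s) + o(2))*41 = (-5*(-2 - 5) + 2)*41 = (-5*(-7) + 2)*41 = (35 + 2)*41 = 37*41 = 1517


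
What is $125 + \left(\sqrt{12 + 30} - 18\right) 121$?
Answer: $-2053 + 121 \sqrt{42} \approx -1268.8$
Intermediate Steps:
$125 + \left(\sqrt{12 + 30} - 18\right) 121 = 125 + \left(\sqrt{42} - 18\right) 121 = 125 + \left(-18 + \sqrt{42}\right) 121 = 125 - \left(2178 - 121 \sqrt{42}\right) = -2053 + 121 \sqrt{42}$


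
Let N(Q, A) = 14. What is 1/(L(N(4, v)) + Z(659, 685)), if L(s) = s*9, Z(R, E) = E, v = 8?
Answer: 1/811 ≈ 0.0012330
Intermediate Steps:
L(s) = 9*s
1/(L(N(4, v)) + Z(659, 685)) = 1/(9*14 + 685) = 1/(126 + 685) = 1/811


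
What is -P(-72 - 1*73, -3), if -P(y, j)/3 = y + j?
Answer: -444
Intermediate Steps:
P(y, j) = -3*j - 3*y (P(y, j) = -3*(y + j) = -3*(j + y) = -3*j - 3*y)
-P(-72 - 1*73, -3) = -(-3*(-3) - 3*(-72 - 1*73)) = -(9 - 3*(-72 - 73)) = -(9 - 3*(-145)) = -(9 + 435) = -1*444 = -444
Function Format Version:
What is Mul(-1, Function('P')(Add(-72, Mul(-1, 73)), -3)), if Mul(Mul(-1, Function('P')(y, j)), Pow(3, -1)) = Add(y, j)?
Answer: -444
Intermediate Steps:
Function('P')(y, j) = Add(Mul(-3, j), Mul(-3, y)) (Function('P')(y, j) = Mul(-3, Add(y, j)) = Mul(-3, Add(j, y)) = Add(Mul(-3, j), Mul(-3, y)))
Mul(-1, Function('P')(Add(-72, Mul(-1, 73)), -3)) = Mul(-1, Add(Mul(-3, -3), Mul(-3, Add(-72, Mul(-1, 73))))) = Mul(-1, Add(9, Mul(-3, Add(-72, -73)))) = Mul(-1, Add(9, Mul(-3, -145))) = Mul(-1, Add(9, 435)) = Mul(-1, 444) = -444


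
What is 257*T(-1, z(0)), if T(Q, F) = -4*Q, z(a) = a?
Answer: 1028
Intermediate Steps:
257*T(-1, z(0)) = 257*(-4*(-1)) = 257*4 = 1028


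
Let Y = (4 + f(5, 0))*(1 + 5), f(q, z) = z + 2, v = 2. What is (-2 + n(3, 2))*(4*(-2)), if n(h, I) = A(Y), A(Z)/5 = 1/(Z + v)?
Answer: 284/19 ≈ 14.947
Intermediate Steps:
f(q, z) = 2 + z
Y = 36 (Y = (4 + (2 + 0))*(1 + 5) = (4 + 2)*6 = 6*6 = 36)
A(Z) = 5/(2 + Z) (A(Z) = 5/(Z + 2) = 5/(2 + Z))
n(h, I) = 5/38 (n(h, I) = 5/(2 + 36) = 5/38)
(-2 + n(3, 2))*(4*(-2)) = (-2 + 5/38)*(4*(-2)) = -71/38*(-8) = 284/19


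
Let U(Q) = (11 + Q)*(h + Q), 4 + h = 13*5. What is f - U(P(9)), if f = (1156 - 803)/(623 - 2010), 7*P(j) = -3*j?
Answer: -27757297/67963 ≈ -408.42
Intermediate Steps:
P(j) = -3*j/7 (P(j) = (-3*j)/7 = -3*j/7)
f = -353/1387 (f = 353/(-1387) = 353*(-1/1387) = -353/1387 ≈ -0.25451)
h = 61 (h = -4 + 13*5 = -4 + 65 = 61)
U(Q) = (11 + Q)*(61 + Q)
f - U(P(9)) = -353/1387 - (671 + (-3/7*9)² + 72*(-3/7*9)) = -353/1387 - (671 + (-27/7)² + 72*(-27/7)) = -353/1387 - (671 + 729/49 - 1944/7) = -353/1387 - 1*20000/49 = -353/1387 - 20000/49 = -27757297/67963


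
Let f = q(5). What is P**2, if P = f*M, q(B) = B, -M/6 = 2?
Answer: 3600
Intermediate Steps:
M = -12 (M = -6*2 = -12)
f = 5
P = -60 (P = 5*(-12) = -60)
P**2 = (-60)**2 = 3600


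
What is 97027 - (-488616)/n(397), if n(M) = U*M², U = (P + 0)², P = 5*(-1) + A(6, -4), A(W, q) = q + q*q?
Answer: 749324582323/7722841 ≈ 97027.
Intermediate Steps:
A(W, q) = q + q²
P = 7 (P = 5*(-1) - 4*(1 - 4) = -5 - 4*(-3) = -5 + 12 = 7)
U = 49 (U = (7 + 0)² = 7² = 49)
n(M) = 49*M²
97027 - (-488616)/n(397) = 97027 - (-488616)/(49*397²) = 97027 - (-488616)/(49*157609) = 97027 - (-488616)/7722841 = 97027 - 1*(-488616/7722841) = 97027 + 488616/7722841 = 749324582323/7722841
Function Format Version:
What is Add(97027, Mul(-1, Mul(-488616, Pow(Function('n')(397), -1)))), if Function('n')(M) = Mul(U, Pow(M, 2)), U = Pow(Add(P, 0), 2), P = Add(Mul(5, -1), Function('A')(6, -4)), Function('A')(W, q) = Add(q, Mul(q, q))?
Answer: Rational(749324582323, 7722841) ≈ 97027.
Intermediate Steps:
Function('A')(W, q) = Add(q, Pow(q, 2))
P = 7 (P = Add(Mul(5, -1), Mul(-4, Add(1, -4))) = Add(-5, Mul(-4, -3)) = Add(-5, 12) = 7)
U = 49 (U = Pow(Add(7, 0), 2) = Pow(7, 2) = 49)
Function('n')(M) = Mul(49, Pow(M, 2))
Add(97027, Mul(-1, Mul(-488616, Pow(Function('n')(397), -1)))) = Add(97027, Mul(-1, Mul(-488616, Pow(Mul(49, Pow(397, 2)), -1)))) = Add(97027, Mul(-1, Mul(-488616, Pow(Mul(49, 157609), -1)))) = Add(97027, Mul(-1, Mul(-488616, Pow(7722841, -1)))) = Add(97027, Mul(-1, Mul(-488616, Rational(1, 7722841)))) = Add(97027, Mul(-1, Rational(-488616, 7722841))) = Add(97027, Rational(488616, 7722841)) = Rational(749324582323, 7722841)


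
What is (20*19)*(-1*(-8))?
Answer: 3040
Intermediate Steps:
(20*19)*(-1*(-8)) = 380*8 = 3040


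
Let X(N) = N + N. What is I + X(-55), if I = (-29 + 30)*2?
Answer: -108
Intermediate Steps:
X(N) = 2*N
I = 2 (I = 1*2 = 2)
I + X(-55) = 2 + 2*(-55) = 2 - 110 = -108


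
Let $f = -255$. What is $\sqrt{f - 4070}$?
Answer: $5 i \sqrt{173} \approx 65.765 i$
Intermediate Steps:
$\sqrt{f - 4070} = \sqrt{-255 - 4070} = \sqrt{-4325} = 5 i \sqrt{173}$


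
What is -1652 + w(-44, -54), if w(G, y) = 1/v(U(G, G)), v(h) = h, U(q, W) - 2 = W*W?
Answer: -3201575/1938 ≈ -1652.0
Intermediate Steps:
U(q, W) = 2 + W² (U(q, W) = 2 + W*W = 2 + W²)
w(G, y) = 1/(2 + G²)
-1652 + w(-44, -54) = -1652 + 1/(2 + (-44)²) = -1652 + 1/(2 + 1936) = -1652 + 1/1938 = -3201575/1938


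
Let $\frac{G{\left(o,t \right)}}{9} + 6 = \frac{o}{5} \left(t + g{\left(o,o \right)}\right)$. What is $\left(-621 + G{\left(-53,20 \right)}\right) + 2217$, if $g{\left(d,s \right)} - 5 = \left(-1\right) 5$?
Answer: $-366$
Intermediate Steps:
$g{\left(d,s \right)} = 0$ ($g{\left(d,s \right)} = 5 - 5 = 0$)
$G{\left(o,t \right)} = -54 + \frac{9 o t}{5}$ ($G{\left(o,t \right)} = -54 + 9 \frac{o}{5} \left(t + 0\right) = -54 + 9 o \frac{1}{5} t = -54 + 9 \frac{o}{5} t = -54 + 9 \frac{o t}{5} = -54 + \frac{9 o t}{5}$)
$\left(-621 + G{\left(-53,20 \right)}\right) + 2217 = \left(-621 + \left(-54 + \frac{9}{5} \left(-53\right) 20\right)\right) + 2217 = \left(-621 - 1962\right) + 2217 = -2583 + 2217 = -366$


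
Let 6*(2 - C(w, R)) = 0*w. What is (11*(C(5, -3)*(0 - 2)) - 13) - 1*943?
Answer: -1000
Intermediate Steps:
C(w, R) = 2 (C(w, R) = 2 - 0*w = 2 - ⅙*0 = 2 + 0 = 2)
(11*(C(5, -3)*(0 - 2)) - 13) - 1*943 = (11*(2*(0 - 2)) - 13) - 1*943 = (11*(2*(-2)) - 13) - 943 = (11*(-4) - 13) - 943 = (-44 - 13) - 943 = -57 - 943 = -1000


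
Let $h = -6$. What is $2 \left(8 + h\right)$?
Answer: $4$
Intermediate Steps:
$2 \left(8 + h\right) = 2 \left(8 - 6\right) = 2 \cdot 2 = 4$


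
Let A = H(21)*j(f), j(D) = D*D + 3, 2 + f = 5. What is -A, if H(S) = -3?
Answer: 36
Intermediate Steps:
f = 3 (f = -2 + 5 = 3)
j(D) = 3 + D**2 (j(D) = D**2 + 3 = 3 + D**2)
A = -36 (A = -3*(3 + 3**2) = -3*(3 + 9) = -3*12 = -36)
-A = -1*(-36) = 36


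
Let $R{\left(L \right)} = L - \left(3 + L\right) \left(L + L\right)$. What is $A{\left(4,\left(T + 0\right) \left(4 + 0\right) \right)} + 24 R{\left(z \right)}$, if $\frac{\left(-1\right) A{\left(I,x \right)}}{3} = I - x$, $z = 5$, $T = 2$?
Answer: $-1788$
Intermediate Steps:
$A{\left(I,x \right)} = - 3 I + 3 x$ ($A{\left(I,x \right)} = - 3 \left(I - x\right) = - 3 I + 3 x$)
$R{\left(L \right)} = L - 2 L \left(3 + L\right)$ ($R{\left(L \right)} = L - \left(3 + L\right) 2 L = L - 2 L \left(3 + L\right)$)
$A{\left(4,\left(T + 0\right) \left(4 + 0\right) \right)} + 24 R{\left(z \right)} = \left(\left(-3\right) 4 + 3 \left(2 + 0\right) \left(4 + 0\right)\right) + 24 \left(\left(-1\right) 5 \left(5 + 2 \cdot 5\right)\right) = \left(-12 + 3 \cdot 2 \cdot 4\right) + 24 \left(\left(-1\right) 5 \left(5 + 10\right)\right) = \left(-12 + 3 \cdot 8\right) + 24 \left(\left(-1\right) 5 \cdot 15\right) = \left(-12 + 24\right) + 24 \left(-75\right) = 12 - 1800 = -1788$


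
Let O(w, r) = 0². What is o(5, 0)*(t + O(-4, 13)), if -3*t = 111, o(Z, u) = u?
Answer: 0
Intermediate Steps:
t = -37 (t = -⅓*111 = -37)
O(w, r) = 0
o(5, 0)*(t + O(-4, 13)) = 0*(-37 + 0) = 0*(-37) = 0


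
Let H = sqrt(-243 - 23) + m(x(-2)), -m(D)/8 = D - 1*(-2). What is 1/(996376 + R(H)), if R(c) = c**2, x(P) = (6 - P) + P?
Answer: I/(2*(64*sqrt(266) + 500103*I)) ≈ 9.9979e-7 + 2.0867e-9*I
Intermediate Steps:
x(P) = 6
m(D) = -16 - 8*D (m(D) = -8*(D - 1*(-2)) = -8*(D + 2) = -8*(2 + D) = -16 - 8*D)
H = -64 + I*sqrt(266) (H = sqrt(-243 - 23) + (-16 - 8*6) = sqrt(-266) + (-16 - 48) = I*sqrt(266) - 64 = -64 + I*sqrt(266) ≈ -64.0 + 16.31*I)
1/(996376 + R(H)) = 1/(996376 + (-64 + I*sqrt(266))**2)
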